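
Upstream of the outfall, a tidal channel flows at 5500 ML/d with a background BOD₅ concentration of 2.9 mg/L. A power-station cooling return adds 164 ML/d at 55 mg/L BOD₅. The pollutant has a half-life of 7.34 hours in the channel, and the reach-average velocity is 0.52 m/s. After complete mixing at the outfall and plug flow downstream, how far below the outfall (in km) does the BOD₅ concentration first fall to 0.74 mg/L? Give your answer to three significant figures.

35.4 km

Mixed concentration C = ΣQC/ΣQ = (5500·2.900 + 164.0·55.00) / 5664 = 24970/5664 = 4.409 mg/L.
Half-life 7.34 h → k = ln 2 / 7.34 = 0.09443 h⁻¹ = 2.266 d⁻¹.
Set 4.409·exp(−k·t) = 0.74 → t = ln(4.409/0.74)/k = 68030 s = 18.90 h.
Distance = v·t = 0.52·68030 = 35380 m = 35.38 km.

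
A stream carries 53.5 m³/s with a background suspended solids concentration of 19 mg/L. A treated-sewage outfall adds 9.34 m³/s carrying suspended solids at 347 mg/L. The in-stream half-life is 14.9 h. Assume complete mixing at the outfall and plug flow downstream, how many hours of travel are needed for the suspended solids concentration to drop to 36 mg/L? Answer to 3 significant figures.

Flow-weighted average: C = (53.50·19.00 + 9.340·347.0) / 62.84 = 4257/62.84 = 67.75 mg/L.
Half-life 14.9 h → k = ln 2 / 14.9 = 0.04652 h⁻¹ = 1.116 d⁻¹.
67.75·exp(−k·t) = 36 → t = ln(67.75/36)/k = 48930 s = 13.59 h.

13.6 h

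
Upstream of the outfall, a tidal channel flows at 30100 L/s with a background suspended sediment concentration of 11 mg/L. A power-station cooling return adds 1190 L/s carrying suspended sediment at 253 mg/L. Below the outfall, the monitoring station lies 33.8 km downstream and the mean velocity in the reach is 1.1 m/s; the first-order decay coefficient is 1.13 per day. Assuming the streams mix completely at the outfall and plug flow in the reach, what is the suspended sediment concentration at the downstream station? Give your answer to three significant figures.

13.5 mg/L

Flow-weighted average: C = (30100·11.00 + 1190·253.0) / 31290 = 632200/31290 = 20.20 mg/L.
Travel time t = 33.8·1000 / 1.1 = 30730 s = 8.535 h.
First-order decay: C = 20.20·exp(−k·t) = 20.20·0.6691 = 13.52 mg/L.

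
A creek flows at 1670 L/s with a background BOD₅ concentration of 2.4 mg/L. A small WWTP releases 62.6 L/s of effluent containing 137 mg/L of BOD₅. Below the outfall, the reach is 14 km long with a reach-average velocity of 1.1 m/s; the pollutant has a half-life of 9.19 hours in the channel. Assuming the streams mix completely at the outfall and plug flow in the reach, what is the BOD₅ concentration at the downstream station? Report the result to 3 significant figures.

5.56 mg/L

Mixed concentration C = ΣQC/ΣQ = (1670·2.400 + 62.60·137.0) / 1733 = 12580/1733 = 7.263 mg/L.
Travel time t = 14·1000 / 1.1 = 12730 s = 3.535 h.
Half-life 9.19 h → k = ln 2 / 9.19 = 0.07542 h⁻¹ = 1.810 d⁻¹.
Decay over the reach: 7.263·exp(−kt) = 7.263·0.7659 = 5.563 mg/L.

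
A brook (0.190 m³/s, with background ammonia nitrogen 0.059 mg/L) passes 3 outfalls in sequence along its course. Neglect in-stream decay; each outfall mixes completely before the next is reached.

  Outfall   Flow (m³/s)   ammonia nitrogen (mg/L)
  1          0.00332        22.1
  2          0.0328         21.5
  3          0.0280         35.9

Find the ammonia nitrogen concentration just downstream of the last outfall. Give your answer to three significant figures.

Outfall 1: combined Q = 0.1933 m³/s; C = (0.1900·0.05900 + 0.003320·22.10)/0.1933 = 0.4375 mg/L.
Outfall 2: combined Q = 0.2261 m³/s; C = (0.1933·0.4375 + 0.03280·21.50)/0.2261 = 3.493 mg/L.
Outfall 3: combined Q = 0.2541 m³/s; C = (0.2261·3.493 + 0.02800·35.90)/0.2541 = 7.064 mg/L.

7.06 mg/L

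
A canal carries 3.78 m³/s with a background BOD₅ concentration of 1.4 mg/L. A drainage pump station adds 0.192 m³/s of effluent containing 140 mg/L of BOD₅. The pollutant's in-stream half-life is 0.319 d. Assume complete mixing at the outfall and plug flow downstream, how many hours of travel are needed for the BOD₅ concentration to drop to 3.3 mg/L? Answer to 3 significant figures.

After mixing, C = (3.780·1.400 + 0.1920·140.0) / 3.972 = 32.17/3.972 = 8.100 mg/L.
Half-life 0.319 d → k = ln 2 / 0.319 = 2.173 d⁻¹.
8.100·exp(−k·t) = 3.3 → t = ln(8.100/3.3)/k = 35700 s = 9.918 h.

9.92 h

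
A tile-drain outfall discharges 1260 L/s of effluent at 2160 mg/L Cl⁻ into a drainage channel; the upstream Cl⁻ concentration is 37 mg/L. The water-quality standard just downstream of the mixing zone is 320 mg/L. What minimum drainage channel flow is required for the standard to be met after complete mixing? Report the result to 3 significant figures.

Set C_mix = 320: (Q·37.00 + 1260·2160) / (Q + 1260) = 320
→ Q = 1260·(2160 − 320)/(320 − 37.00) = 8192 L/s.

8190 L/s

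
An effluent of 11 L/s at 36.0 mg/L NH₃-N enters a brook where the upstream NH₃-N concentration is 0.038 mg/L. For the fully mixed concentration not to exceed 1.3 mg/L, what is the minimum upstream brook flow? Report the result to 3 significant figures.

302 L/s

Set C_mix = 1.3: (Q·0.03800 + 11.00·36.00) / (Q + 11.00) = 1.3
→ Q = 11.00·(36.00 − 1.3)/(1.3 − 0.03800) = 302.5 L/s.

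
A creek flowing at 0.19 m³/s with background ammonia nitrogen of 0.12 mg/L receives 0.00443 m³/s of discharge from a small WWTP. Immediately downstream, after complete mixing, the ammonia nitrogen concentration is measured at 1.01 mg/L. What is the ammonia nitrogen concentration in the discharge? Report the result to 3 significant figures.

Mass balance: 0.1900·0.1200 + 0.004430·Cₑ = 0.1944·1.010
→ Cₑ = (0.1944·1.010 − 0.1900·0.1200) / 0.004430 = 39.18 mg/L.

39.2 mg/L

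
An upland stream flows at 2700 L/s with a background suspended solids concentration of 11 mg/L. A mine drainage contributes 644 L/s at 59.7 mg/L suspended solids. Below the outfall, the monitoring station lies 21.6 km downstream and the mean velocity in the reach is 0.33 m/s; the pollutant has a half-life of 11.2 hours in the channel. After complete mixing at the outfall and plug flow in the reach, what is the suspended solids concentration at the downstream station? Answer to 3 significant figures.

6.61 mg/L

After mixing, C = (2700·11.00 + 644.0·59.70) / 3344 = 68150/3344 = 20.38 mg/L.
Travel time t = 21.6·1000 / 0.33 = 65450 s = 18.18 h.
Half-life 11.2 h → k = ln 2 / 11.2 = 0.06189 h⁻¹ = 1.485 d⁻¹.
After decay, C = 20.38 × e^(−kt) = 20.38 × 0.3246 = 6.614 mg/L.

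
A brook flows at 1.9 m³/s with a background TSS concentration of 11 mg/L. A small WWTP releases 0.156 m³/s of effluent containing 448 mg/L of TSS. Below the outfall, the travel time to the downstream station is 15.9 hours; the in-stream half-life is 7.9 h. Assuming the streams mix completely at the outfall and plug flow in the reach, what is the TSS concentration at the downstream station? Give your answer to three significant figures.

10.9 mg/L

After mixing, C = (1.900·11.00 + 0.1560·448.0) / 2.056 = 90.79/2.056 = 44.16 mg/L.
Half-life 7.9 h → k = ln 2 / 7.9 = 0.08774 h⁻¹ = 2.106 d⁻¹.
Applying C = C₀e^(−kt): 44.16 × 0.2478 = 10.94 mg/L.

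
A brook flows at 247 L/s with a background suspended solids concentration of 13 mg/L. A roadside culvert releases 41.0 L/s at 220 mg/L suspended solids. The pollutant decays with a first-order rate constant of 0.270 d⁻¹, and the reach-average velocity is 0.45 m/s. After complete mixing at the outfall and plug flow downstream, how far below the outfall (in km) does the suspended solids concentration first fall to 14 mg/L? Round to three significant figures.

160 km

Mixed concentration C = ΣQC/ΣQ = (247.0·13.00 + 41.00·220.0) / 288.0 = 12230/288.0 = 42.47 mg/L.
Set 42.47·exp(−k·t) = 14 → t = ln(42.47/14)/k = 355100 s = 98.64 h.
Distance = v·t = 0.45·355100 = 159800 m = 159.8 km.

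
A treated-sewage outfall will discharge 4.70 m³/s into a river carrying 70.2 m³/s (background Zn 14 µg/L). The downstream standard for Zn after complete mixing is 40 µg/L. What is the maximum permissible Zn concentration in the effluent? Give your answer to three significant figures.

428 µg/L

At the limit, (Qr·Cr + Qe·Cₑ)/(Qr + Qe) = 40:
Cₑ = (74.90·40 − 70.20·14.00) / 4.700 = 428.3 µg/L.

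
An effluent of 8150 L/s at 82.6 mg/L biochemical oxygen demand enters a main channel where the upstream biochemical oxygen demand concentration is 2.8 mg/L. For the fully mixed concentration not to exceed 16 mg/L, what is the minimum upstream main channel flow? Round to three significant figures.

Set C_mix = 16: (Q·2.800 + 8150·82.60) / (Q + 8150) = 16
→ Q = 8150·(82.60 − 16)/(16 − 2.800) = 41120 L/s.

41100 L/s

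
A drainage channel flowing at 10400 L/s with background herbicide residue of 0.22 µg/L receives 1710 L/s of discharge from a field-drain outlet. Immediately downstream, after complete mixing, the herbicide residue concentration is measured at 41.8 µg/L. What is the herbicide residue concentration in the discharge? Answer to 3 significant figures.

295 µg/L

Mass balance: 10400·0.2200 + 1710·Cₑ = 12110·41.80
→ Cₑ = (12110·41.80 − 10400·0.2200) / 1710 = 294.7 µg/L.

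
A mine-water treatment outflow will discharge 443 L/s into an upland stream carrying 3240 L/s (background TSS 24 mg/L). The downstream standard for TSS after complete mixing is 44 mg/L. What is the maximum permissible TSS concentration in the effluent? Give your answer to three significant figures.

At the limit, (Qr·Cr + Qe·Cₑ)/(Qr + Qe) = 44:
Cₑ = (3683·44 − 3240·24.00) / 443.0 = 190.3 mg/L.

190 mg/L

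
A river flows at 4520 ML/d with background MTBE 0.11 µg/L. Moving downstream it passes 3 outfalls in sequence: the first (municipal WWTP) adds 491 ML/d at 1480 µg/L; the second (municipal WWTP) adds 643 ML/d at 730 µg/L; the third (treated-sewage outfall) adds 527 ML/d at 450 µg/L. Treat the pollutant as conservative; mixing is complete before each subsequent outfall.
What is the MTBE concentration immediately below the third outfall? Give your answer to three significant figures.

After outfall 1: Q = 4520 + 491.0 = 5011 ML/d; C = (4520·0.1100 + 491.0·1480)/5011 = 145.1 µg/L.
After outfall 2: Q = 5011 + 643.0 = 5654 ML/d; C = (5011·145.1 + 643.0·730.0)/5654 = 211.6 µg/L.
After outfall 3: Q = 5654 + 527.0 = 6181 ML/d; C = (5654·211.6 + 527.0·450.0)/6181 = 232.0 µg/L.

232 µg/L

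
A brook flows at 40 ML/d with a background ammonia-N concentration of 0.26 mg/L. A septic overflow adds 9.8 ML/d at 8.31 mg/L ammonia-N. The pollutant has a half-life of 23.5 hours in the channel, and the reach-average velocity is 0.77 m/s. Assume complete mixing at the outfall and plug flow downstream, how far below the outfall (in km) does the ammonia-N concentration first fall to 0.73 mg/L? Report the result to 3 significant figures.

87.1 km

Flow-weighted average: C = (40.00·0.2600 + 9.800·8.310) / 49.80 = 91.84/49.80 = 1.844 mg/L.
Half-life 23.5 h → k = ln 2 / 23.5 = 0.02950 h⁻¹ = 0.7079 d⁻¹.
Set 1.844·exp(−k·t) = 0.73 → t = ln(1.844/0.73)/k = 113100 s = 31.42 h.
Distance = v·t = 0.77·113100 = 87090 m = 87.09 km.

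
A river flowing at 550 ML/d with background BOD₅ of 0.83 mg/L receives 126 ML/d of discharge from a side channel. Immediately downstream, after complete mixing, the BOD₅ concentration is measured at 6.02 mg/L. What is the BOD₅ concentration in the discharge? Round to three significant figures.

Mass balance: 550.0·0.8300 + 126.0·Cₑ = 676.0·6.020
→ Cₑ = (676.0·6.020 − 550.0·0.8300) / 126.0 = 28.67 mg/L.

28.7 mg/L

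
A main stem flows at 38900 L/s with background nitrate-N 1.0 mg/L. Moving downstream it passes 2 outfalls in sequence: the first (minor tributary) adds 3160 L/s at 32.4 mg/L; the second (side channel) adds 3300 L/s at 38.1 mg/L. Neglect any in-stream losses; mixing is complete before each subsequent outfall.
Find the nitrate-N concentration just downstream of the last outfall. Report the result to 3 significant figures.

5.89 mg/L

After outfall 1: Q = 38900 + 3160 = 42060 L/s; C = (38900·1.000 + 3160·32.40)/42060 = 3.359 mg/L.
After outfall 2: Q = 42060 + 3300 = 45360 L/s; C = (42060·3.359 + 3300·38.10)/45360 = 5.887 mg/L.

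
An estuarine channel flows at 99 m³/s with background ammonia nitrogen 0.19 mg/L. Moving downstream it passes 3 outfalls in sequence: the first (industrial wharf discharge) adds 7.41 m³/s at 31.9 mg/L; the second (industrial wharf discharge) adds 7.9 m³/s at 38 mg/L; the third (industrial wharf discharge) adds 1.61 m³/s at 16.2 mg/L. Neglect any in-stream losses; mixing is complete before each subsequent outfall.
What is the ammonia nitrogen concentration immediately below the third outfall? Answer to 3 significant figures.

After outfall 1: Q = 99.00 + 7.410 = 106.4 m³/s; C = (99.00·0.1900 + 7.410·31.90)/106.4 = 2.398 mg/L.
After outfall 2: Q = 106.4 + 7.900 = 114.3 m³/s; C = (106.4·2.398 + 7.900·38.00)/114.3 = 4.859 mg/L.
After outfall 3: Q = 114.3 + 1.610 = 115.9 m³/s; C = (114.3·4.859 + 1.610·16.20)/115.9 = 5.016 mg/L.

5.02 mg/L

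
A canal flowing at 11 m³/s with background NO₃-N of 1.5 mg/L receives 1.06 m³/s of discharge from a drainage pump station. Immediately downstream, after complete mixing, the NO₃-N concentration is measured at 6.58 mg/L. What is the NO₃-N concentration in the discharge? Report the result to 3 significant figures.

Mass balance: 11.00·1.500 + 1.060·Cₑ = 12.06·6.580
→ Cₑ = (12.06·6.580 − 11.00·1.500) / 1.060 = 59.30 mg/L.

59.3 mg/L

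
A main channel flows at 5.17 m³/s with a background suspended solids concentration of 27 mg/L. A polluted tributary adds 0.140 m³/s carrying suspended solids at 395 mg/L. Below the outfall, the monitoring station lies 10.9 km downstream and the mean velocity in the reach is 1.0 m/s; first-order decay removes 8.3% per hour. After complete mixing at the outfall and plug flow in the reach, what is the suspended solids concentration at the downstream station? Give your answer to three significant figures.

Mixed concentration C = ΣQC/ΣQ = (5.170·27.00 + 0.1400·395.0) / 5.310 = 194.9/5.310 = 36.70 mg/L.
Travel time t = 10.9·1000 / 1.0 = 10900 s = 3.028 h.
8.3%/h lost → k = −ln(1 − 0.083) = 0.08665 h⁻¹.
After decay, C = 36.70 × e^(−kt) = 36.70 × 0.7692 = 28.23 mg/L.

28.2 mg/L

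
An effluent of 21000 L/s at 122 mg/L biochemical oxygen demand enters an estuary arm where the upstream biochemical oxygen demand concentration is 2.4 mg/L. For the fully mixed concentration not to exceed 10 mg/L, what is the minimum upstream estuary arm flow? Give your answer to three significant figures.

309000 L/s

Set C_mix = 10: (Q·2.400 + 21000·122.0) / (Q + 21000) = 10
→ Q = 21000·(122.0 − 10)/(10 − 2.400) = 309500 L/s.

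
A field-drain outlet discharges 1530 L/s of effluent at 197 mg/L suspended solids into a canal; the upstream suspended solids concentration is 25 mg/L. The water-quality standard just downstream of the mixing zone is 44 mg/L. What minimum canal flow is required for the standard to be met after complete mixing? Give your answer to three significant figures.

Set C_mix = 44: (Q·25.00 + 1530·197.0) / (Q + 1530) = 44
→ Q = 1530·(197.0 − 44)/(44 − 25.00) = 12320 L/s.

12300 L/s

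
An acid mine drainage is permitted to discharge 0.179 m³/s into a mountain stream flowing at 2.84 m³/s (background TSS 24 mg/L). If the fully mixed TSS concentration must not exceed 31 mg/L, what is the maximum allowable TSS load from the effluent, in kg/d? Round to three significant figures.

Mass balance at the limit: 2.840·24.00 + 0.1790·Cₑ = 3.019·31 → Cₑ = 142.1 mg/L.
Load = 0.1790 m³/s × 142.1 g/m³ × 86 400 s/d = 2197 kg/d.

2200 kg/d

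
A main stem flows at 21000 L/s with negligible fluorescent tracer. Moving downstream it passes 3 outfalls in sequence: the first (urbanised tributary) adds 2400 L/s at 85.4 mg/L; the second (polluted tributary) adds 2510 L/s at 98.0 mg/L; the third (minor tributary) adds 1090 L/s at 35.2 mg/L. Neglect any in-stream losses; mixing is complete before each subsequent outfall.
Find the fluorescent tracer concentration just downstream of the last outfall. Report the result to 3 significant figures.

After outfall 1: Q = 21000 + 2400 = 23400 L/s; C = (21000·0 + 2400·85.40)/23400 = 8.759 mg/L.
After outfall 2: Q = 23400 + 2510 = 25910 L/s; C = (23400·8.759 + 2510·98.00)/25910 = 17.40 mg/L.
After outfall 3: Q = 25910 + 1090 = 27000 L/s; C = (25910·17.40 + 1090·35.20)/27000 = 18.12 mg/L.

18.1 mg/L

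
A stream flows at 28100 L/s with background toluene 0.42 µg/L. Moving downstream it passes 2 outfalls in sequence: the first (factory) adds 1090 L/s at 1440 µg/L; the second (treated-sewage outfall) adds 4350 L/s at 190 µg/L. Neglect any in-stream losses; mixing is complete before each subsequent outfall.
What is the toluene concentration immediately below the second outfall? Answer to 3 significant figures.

Outfall 1: combined Q = 29190 L/s; C = (28100·0.4200 + 1090·1440)/29190 = 54.18 µg/L.
Outfall 2: combined Q = 33540 L/s; C = (29190·54.18 + 4350·190.0)/33540 = 71.79 µg/L.

71.8 µg/L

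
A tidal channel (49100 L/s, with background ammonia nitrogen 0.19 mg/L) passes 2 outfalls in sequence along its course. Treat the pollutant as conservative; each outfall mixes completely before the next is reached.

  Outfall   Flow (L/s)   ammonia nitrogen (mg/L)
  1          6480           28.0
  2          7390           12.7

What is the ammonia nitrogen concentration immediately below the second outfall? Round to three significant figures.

Outfall 1: combined Q = 55580 L/s; C = (49100·0.1900 + 6480·28.00)/55580 = 3.432 mg/L.
Outfall 2: combined Q = 62970 L/s; C = (55580·3.432 + 7390·12.70)/62970 = 4.520 mg/L.

4.52 mg/L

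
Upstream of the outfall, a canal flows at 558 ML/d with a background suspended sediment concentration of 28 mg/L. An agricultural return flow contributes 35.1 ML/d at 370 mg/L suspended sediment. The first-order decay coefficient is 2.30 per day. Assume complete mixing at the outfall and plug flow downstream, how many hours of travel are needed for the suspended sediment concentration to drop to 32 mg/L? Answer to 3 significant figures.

Mass balance: C = (558.0·28.00 + 35.10·370.0) / 593.1 = 28610/593.1 = 48.24 mg/L.
48.24·exp(−k·t) = 32 → t = ln(48.24/32)/k = 15420 s = 4.283 h.

4.28 h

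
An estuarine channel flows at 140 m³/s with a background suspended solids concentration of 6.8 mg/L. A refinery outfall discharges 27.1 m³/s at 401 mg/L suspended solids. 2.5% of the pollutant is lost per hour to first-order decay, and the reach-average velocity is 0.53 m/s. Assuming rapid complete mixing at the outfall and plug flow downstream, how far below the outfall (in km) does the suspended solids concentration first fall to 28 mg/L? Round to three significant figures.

69.8 km

Mixed concentration C = ΣQC/ΣQ = (140.0·6.800 + 27.10·401.0) / 167.1 = 11820/167.1 = 70.73 mg/L.
2.5%/h lost → k = −ln(1 − 0.025) = 0.02532 h⁻¹.
Set 70.73·exp(−k·t) = 28 → t = ln(70.73/28)/k = 131800 s = 36.60 h.
Distance = v·t = 0.53·131800 = 69840 m = 69.84 km.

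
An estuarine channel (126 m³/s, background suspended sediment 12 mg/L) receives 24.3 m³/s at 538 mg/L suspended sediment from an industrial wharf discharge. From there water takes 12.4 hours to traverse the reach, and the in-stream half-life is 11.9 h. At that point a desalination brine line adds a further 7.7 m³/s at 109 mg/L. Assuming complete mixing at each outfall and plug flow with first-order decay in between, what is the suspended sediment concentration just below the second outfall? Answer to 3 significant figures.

Flow-weighted average: C = (126.0·12.00 + 24.30·538.0) / 150.3 = 14590/150.3 = 97.04 mg/L; combined flow 150.3 m³/s.
Half-life 11.9 h → k = ln 2 / 11.9 = 0.05825 h⁻¹ = 1.398 d⁻¹.
After decay, C = 97.04 × e^(−kt) = 97.04 × 0.4856 = 47.13 mg/L.
At the second outfall, C = (150.3·47.13 + 7.700·109.0) / (150.3 + 7.700) = 50.14 mg/L.

50.1 mg/L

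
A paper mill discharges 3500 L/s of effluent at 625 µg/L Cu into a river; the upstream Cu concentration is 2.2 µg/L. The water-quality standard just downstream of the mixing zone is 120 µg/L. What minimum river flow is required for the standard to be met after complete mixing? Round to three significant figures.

15000 L/s

Set C_mix = 120: (Q·2.200 + 3500·625.0) / (Q + 3500) = 120
→ Q = 3500·(625.0 − 120)/(120 − 2.200) = 15000 L/s.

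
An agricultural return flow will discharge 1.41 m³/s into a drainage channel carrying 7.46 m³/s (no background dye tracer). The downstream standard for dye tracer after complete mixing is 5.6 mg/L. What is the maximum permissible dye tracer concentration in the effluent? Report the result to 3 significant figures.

35.2 mg/L

At the limit, (Qr·Cr + Qe·Cₑ)/(Qr + Qe) = 5.6:
Cₑ = (8.870·5.6 − 7.460·0) / 1.410 = 35.23 mg/L.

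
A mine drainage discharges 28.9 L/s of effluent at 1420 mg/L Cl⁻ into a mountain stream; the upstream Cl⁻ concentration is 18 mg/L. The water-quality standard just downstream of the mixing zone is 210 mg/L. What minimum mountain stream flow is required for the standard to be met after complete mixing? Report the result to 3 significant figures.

182 L/s

Set C_mix = 210: (Q·18.00 + 28.90·1420) / (Q + 28.90) = 210
→ Q = 28.90·(1420 − 210)/(210 − 18.00) = 182.1 L/s.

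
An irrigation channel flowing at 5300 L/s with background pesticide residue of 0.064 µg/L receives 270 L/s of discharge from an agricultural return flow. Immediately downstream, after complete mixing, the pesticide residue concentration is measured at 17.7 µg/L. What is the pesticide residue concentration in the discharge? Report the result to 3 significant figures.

364 µg/L

Mass balance: 5300·0.06400 + 270.0·Cₑ = 5570·17.70
→ Cₑ = (5570·17.70 − 5300·0.06400) / 270.0 = 363.9 µg/L.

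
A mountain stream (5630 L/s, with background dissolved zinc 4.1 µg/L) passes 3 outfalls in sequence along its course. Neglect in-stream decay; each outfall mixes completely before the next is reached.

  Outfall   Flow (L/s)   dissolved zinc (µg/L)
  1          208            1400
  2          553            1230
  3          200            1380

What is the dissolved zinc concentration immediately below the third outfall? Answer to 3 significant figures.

193 µg/L

After outfall 1: Q = 5630 + 208.0 = 5838 L/s; C = (5630·4.100 + 208.0·1400)/5838 = 53.83 µg/L.
After outfall 2: Q = 5838 + 553.0 = 6391 L/s; C = (5838·53.83 + 553.0·1230)/6391 = 155.6 µg/L.
After outfall 3: Q = 6391 + 200.0 = 6591 L/s; C = (6391·155.6 + 200.0·1380)/6591 = 192.8 µg/L.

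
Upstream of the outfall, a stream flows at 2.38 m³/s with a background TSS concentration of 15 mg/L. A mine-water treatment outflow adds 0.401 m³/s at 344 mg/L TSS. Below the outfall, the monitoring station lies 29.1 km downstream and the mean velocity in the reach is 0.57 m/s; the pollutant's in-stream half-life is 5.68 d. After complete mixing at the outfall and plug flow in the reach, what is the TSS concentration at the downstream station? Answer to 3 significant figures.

Flow-weighted average: C = (2.380·15.00 + 0.4010·344.0) / 2.781 = 173.6/2.781 = 62.44 mg/L.
Travel time t = 29.1·1000 / 0.57 = 51050 s = 14.18 h.
Half-life 5.68 d → k = ln 2 / 5.68 = 0.1220 d⁻¹.
First-order decay: C = 62.44·exp(−k·t) = 62.44·0.9304 = 58.10 mg/L.

58.1 mg/L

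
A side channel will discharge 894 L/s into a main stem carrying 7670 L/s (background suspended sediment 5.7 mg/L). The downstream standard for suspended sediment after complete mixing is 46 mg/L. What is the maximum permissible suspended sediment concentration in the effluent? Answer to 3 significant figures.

392 mg/L

At the limit, (Qr·Cr + Qe·Cₑ)/(Qr + Qe) = 46:
Cₑ = (8564·46 − 7670·5.700) / 894.0 = 391.8 mg/L.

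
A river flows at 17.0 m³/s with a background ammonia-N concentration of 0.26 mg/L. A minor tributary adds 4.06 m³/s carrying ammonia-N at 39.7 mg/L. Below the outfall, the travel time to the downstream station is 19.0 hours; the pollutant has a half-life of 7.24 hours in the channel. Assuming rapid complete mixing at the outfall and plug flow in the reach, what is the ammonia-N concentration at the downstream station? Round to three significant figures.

1.28 mg/L

After mixing, C = (17.00·0.2600 + 4.060·39.70) / 21.06 = 165.6/21.06 = 7.863 mg/L.
Half-life 7.24 h → k = ln 2 / 7.24 = 0.09574 h⁻¹ = 2.298 d⁻¹.
First-order decay: C = 7.863·exp(−k·t) = 7.863·0.1622 = 1.275 mg/L.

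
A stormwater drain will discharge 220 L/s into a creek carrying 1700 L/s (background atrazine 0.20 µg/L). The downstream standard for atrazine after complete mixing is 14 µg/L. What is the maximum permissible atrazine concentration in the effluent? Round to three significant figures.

121 µg/L

At the limit, (Qr·Cr + Qe·Cₑ)/(Qr + Qe) = 14:
Cₑ = (1920·14 − 1700·0.2000) / 220.0 = 120.6 µg/L.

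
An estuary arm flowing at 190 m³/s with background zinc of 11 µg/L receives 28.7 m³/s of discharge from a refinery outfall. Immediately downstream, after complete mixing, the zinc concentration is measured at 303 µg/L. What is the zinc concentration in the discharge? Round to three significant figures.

Mass balance: 190.0·11.00 + 28.70·Cₑ = 218.7·303.0
→ Cₑ = (218.7·303.0 − 190.0·11.00) / 28.70 = 2236 µg/L.

2240 µg/L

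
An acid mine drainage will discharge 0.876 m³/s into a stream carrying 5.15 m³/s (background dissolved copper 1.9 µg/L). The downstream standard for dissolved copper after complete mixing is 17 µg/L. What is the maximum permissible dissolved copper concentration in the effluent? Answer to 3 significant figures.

106 µg/L

At the limit, (Qr·Cr + Qe·Cₑ)/(Qr + Qe) = 17:
Cₑ = (6.026·17 − 5.150·1.900) / 0.8760 = 105.8 µg/L.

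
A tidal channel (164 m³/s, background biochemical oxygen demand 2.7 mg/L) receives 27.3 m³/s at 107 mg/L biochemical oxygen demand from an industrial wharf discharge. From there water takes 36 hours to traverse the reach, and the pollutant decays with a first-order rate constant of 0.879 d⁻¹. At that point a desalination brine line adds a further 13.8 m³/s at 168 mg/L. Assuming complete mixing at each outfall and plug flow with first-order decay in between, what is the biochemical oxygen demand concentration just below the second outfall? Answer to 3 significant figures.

15.7 mg/L

Flow-weighted average: C = (164.0·2.700 + 27.30·107.0) / 191.3 = 3364/191.3 = 17.58 mg/L; combined flow 191.3 m³/s.
After decay, C = 17.58 × e^(−kt) = 17.58 × 0.2675 = 4.704 mg/L.
Second outfall: C = (191.3·4.704 + 13.80·168.0)/205.1 = 15.69 mg/L.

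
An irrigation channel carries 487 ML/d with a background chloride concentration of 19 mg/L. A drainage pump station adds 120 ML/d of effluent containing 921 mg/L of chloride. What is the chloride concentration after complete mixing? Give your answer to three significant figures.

197 mg/L

Mixed concentration C = ΣQC/ΣQ = (487.0·19.00 + 120.0·921.0) / 607.0 = 119800/607.0 = 197.3 mg/L.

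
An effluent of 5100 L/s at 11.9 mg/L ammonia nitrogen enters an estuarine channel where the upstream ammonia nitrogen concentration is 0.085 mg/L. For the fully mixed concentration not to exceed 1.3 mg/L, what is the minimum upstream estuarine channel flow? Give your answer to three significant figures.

Set C_mix = 1.3: (Q·0.08500 + 5100·11.90) / (Q + 5100) = 1.3
→ Q = 5100·(11.90 − 1.3)/(1.3 − 0.08500) = 44490 L/s.

44500 L/s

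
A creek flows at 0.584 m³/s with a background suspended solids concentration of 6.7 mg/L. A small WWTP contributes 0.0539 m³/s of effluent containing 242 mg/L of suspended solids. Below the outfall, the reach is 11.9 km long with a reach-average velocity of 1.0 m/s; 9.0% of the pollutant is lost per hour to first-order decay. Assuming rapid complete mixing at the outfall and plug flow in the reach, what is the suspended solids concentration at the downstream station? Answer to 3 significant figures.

19.5 mg/L

Mixed concentration C = ΣQC/ΣQ = (0.5840·6.700 + 0.05390·242.0) / 0.6379 = 16.96/0.6379 = 26.58 mg/L.
Travel time t = 11.9·1000 / 1.0 = 11900 s = 3.306 h.
9.0%/h lost → k = −ln(1 − 0.09) = 0.09431 h⁻¹.
After decay, C = 26.58 × e^(−kt) = 26.58 × 0.7322 = 19.46 mg/L.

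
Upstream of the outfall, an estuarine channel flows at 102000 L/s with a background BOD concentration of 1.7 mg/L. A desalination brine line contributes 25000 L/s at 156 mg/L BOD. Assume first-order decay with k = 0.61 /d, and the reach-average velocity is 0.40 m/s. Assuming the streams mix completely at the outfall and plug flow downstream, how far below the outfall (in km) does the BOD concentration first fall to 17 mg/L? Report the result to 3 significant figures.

36.0 km

Conservation of mass: C = (102000·1.700 + 25000·156.0) / 127000 = 4073000/127000 = 32.07 mg/L.
Set 32.07·exp(−k·t) = 17 → t = ln(32.07/17)/k = 89920 s = 24.98 h.
Distance = v·t = 0.40·89920 = 35970 m = 35.97 km.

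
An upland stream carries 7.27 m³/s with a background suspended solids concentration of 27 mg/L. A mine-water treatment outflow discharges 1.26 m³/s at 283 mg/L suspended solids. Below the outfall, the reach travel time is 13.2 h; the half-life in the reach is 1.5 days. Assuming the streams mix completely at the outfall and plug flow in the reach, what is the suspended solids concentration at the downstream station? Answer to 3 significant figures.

50.3 mg/L

Mass balance: C = (7.270·27.00 + 1.260·283.0) / 8.530 = 552.9/8.530 = 64.81 mg/L.
Half-life 1.5 d → k = ln 2 / 1.5 = 0.4621 d⁻¹.
Applying C = C₀e^(−kt): 64.81 × 0.7756 = 50.27 mg/L.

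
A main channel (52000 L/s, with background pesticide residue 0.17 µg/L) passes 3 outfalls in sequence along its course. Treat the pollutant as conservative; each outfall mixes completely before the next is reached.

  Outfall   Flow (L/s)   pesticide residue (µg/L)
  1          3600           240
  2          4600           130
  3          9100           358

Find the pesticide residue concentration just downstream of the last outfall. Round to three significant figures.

After outfall 1: Q = 52000 + 3600 = 55600 L/s; C = (52000·0.1700 + 3600·240.0)/55600 = 15.70 µg/L.
After outfall 2: Q = 55600 + 4600 = 60200 L/s; C = (55600·15.70 + 4600·130.0)/60200 = 24.43 µg/L.
After outfall 3: Q = 60200 + 9100 = 69300 L/s; C = (60200·24.43 + 9100·358.0)/69300 = 68.23 µg/L.

68.2 µg/L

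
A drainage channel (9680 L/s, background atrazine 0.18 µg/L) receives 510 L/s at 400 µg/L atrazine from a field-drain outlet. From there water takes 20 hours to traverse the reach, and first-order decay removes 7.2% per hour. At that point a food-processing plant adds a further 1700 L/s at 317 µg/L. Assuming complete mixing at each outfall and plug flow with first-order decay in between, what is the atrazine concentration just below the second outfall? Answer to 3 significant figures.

Flow-weighted average: C = (9680·0.1800 + 510.0·400.0) / 10190 = 205700/10190 = 20.19 µg/L; combined flow 10190 L/s.
7.2%/h lost → k = −ln(1 − 0.072) = 0.07472 h⁻¹.
Applying C = C₀e^(−kt): 20.19 × 0.2244 = 4.530 µg/L.
At the second outfall, C = (10190·4.530 + 1700·317.0) / (10190 + 1700) = 49.21 µg/L.

49.2 µg/L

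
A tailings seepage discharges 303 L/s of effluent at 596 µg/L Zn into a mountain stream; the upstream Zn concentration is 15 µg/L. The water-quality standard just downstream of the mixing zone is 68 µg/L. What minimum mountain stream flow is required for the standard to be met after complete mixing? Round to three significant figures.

3020 L/s

Set C_mix = 68: (Q·15.00 + 303.0·596.0) / (Q + 303.0) = 68
→ Q = 303.0·(596.0 − 68)/(68 − 15.00) = 3019 L/s.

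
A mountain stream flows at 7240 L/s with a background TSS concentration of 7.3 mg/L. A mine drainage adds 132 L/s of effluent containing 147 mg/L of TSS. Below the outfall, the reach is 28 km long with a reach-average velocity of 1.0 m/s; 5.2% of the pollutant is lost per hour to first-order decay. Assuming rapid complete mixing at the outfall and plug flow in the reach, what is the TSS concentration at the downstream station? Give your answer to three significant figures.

After mixing, C = (7240·7.300 + 132.0·147.0) / 7372 = 72260/7372 = 9.801 mg/L.
Travel time t = 28·1000 / 1.0 = 28000 s = 7.778 h.
5.2%/h lost → k = −ln(1 − 0.052) = 0.05340 h⁻¹.
Applying C = C₀e^(−kt): 9.801 × 0.6601 = 6.470 mg/L.

6.47 mg/L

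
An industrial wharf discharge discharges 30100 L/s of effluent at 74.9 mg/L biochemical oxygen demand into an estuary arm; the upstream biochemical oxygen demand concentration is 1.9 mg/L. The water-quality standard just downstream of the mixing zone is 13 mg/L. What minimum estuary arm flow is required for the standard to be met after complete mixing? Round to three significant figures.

168000 L/s

Set C_mix = 13: (Q·1.900 + 30100·74.90) / (Q + 30100) = 13
→ Q = 30100·(74.90 − 13)/(13 − 1.900) = 167900 L/s.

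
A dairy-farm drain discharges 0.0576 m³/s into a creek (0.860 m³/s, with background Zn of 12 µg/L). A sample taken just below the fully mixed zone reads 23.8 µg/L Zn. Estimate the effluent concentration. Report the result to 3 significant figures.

200 µg/L

Mass balance: 0.8600·12.00 + 0.05760·Cₑ = 0.9176·23.80
→ Cₑ = (0.9176·23.80 − 0.8600·12.00) / 0.05760 = 200.0 µg/L.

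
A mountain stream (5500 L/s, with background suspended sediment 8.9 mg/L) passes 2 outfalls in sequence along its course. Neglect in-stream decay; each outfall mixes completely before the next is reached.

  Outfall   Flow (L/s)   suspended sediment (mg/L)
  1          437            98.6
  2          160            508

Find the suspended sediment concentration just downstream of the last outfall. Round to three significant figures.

Outfall 1: combined Q = 5937 L/s; C = (5500·8.900 + 437.0·98.60)/5937 = 15.50 mg/L.
Outfall 2: combined Q = 6097 L/s; C = (5937·15.50 + 160.0·508.0)/6097 = 28.43 mg/L.

28.4 mg/L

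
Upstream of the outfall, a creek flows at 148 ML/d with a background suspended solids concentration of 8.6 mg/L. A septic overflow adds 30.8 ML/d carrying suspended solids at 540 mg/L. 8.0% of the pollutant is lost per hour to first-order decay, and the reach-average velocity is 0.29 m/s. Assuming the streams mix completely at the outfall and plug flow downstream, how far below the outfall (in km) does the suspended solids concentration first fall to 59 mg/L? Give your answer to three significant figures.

6.62 km

After mixing, C = (148.0·8.600 + 30.80·540.0) / 178.8 = 17900/178.8 = 100.1 mg/L.
8.0%/h lost → k = −ln(1 − 0.08) = 0.08338 h⁻¹.
Set 100.1·exp(−k·t) = 59 → t = ln(100.1/59)/k = 22840 s = 6.345 h.
Distance = v·t = 0.29·22840 = 6624 m = 6.624 km.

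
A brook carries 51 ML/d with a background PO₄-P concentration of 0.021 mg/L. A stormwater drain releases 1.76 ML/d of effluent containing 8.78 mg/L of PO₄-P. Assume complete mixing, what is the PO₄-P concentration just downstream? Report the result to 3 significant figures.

0.313 mg/L

After mixing, C = (51.00·0.02100 + 1.760·8.780) / 52.76 = 16.52/52.76 = 0.3132 mg/L.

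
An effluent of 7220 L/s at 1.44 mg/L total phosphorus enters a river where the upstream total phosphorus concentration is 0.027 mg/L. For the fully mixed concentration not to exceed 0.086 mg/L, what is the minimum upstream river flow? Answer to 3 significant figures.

Set C_mix = 0.086: (Q·0.02700 + 7220·1.440) / (Q + 7220) = 0.086
→ Q = 7220·(1.440 − 0.086)/(0.086 − 0.02700) = 165700 L/s.

166000 L/s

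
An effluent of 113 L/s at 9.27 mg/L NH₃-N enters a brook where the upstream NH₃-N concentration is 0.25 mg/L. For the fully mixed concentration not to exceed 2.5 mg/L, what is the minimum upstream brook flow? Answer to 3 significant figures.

340 L/s

Set C_mix = 2.5: (Q·0.2500 + 113.0·9.270) / (Q + 113.0) = 2.5
→ Q = 113.0·(9.270 − 2.5)/(2.5 − 0.2500) = 340.0 L/s.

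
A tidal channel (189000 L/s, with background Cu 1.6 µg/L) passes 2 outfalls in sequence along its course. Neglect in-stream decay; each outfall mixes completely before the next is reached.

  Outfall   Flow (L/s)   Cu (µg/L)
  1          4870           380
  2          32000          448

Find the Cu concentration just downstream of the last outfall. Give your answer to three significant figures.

Outfall 1: combined Q = 193900 L/s; C = (189000·1.600 + 4870·380.0)/193900 = 11.11 µg/L.
Outfall 2: combined Q = 225900 L/s; C = (193900·11.11 + 32000·448.0)/225900 = 73.00 µg/L.

73.0 µg/L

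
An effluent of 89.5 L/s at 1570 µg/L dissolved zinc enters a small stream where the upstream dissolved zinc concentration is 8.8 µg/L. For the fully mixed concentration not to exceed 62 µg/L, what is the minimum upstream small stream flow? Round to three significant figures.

Set C_mix = 62: (Q·8.800 + 89.50·1570) / (Q + 89.50) = 62
→ Q = 89.50·(1570 − 62)/(62 − 8.800) = 2537 L/s.

2540 L/s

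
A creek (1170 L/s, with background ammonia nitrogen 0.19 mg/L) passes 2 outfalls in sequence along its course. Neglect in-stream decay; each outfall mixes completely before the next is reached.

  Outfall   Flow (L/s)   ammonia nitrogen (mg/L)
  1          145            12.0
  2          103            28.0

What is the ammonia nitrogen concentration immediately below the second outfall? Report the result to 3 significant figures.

3.42 mg/L

Outfall 1: combined Q = 1315 L/s; C = (1170·0.1900 + 145.0·12.00)/1315 = 1.492 mg/L.
Outfall 2: combined Q = 1418 L/s; C = (1315·1.492 + 103.0·28.00)/1418 = 3.418 mg/L.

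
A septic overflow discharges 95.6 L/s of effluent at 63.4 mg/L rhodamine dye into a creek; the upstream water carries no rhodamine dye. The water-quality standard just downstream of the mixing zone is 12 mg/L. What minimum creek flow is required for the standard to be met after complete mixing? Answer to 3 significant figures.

409 L/s

Set C_mix = 12: (Q·0 + 95.60·63.40) / (Q + 95.60) = 12
→ Q = 95.60·(63.40 − 12)/(12 − 0) = 409.5 L/s.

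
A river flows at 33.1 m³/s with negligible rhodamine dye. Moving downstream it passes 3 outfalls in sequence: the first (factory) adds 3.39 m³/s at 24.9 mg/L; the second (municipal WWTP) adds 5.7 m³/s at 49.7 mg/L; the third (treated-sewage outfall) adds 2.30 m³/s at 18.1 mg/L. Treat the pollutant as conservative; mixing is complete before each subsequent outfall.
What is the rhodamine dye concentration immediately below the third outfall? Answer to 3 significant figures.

9.20 mg/L

After outfall 1: Q = 33.10 + 3.390 = 36.49 m³/s; C = (33.10·0 + 3.390·24.90)/36.49 = 2.313 mg/L.
After outfall 2: Q = 36.49 + 5.700 = 42.19 m³/s; C = (36.49·2.313 + 5.700·49.70)/42.19 = 8.715 mg/L.
After outfall 3: Q = 42.19 + 2.300 = 44.49 m³/s; C = (42.19·8.715 + 2.300·18.10)/44.49 = 9.201 mg/L.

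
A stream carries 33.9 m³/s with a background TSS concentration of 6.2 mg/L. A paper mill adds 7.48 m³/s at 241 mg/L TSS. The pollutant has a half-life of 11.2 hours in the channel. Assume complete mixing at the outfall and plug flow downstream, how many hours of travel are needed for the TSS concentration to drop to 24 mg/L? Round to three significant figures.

11.4 h

Flow-weighted average: C = (33.90·6.200 + 7.480·241.0) / 41.38 = 2013/41.38 = 48.64 mg/L.
Half-life 11.2 h → k = ln 2 / 11.2 = 0.06189 h⁻¹ = 1.485 d⁻¹.
48.64·exp(−k·t) = 24 → t = ln(48.64/24)/k = 41090 s = 11.42 h.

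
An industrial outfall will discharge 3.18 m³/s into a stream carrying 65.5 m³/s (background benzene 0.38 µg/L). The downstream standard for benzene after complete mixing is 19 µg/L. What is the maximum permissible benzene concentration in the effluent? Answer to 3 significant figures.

At the limit, (Qr·Cr + Qe·Cₑ)/(Qr + Qe) = 19:
Cₑ = (68.68·19 − 65.50·0.3800) / 3.180 = 402.5 µg/L.

403 µg/L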